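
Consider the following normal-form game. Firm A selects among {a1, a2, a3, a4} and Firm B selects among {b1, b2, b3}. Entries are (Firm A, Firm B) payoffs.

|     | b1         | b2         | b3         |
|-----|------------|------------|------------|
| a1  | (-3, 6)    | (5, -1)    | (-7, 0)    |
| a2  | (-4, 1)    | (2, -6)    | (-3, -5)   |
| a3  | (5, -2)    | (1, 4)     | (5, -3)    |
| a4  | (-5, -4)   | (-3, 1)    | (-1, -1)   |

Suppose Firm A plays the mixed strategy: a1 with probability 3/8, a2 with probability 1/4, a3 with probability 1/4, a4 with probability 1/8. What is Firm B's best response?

Compute Firm B's expected payoff from each pure strategy against the given mix.
b1: (3/8)·6 + (1/4)·1 + (1/4)·(-2) + (1/8)·(-4) = 3/2
b2: (3/8)·(-1) + (1/4)·(-6) + (1/4)·4 + (1/8)·1 = -3/4
b3: (3/8)·0 + (1/4)·(-5) + (1/4)·(-3) + (1/8)·(-1) = -17/8
Highest expected payoff is 3/2, from b1.

b1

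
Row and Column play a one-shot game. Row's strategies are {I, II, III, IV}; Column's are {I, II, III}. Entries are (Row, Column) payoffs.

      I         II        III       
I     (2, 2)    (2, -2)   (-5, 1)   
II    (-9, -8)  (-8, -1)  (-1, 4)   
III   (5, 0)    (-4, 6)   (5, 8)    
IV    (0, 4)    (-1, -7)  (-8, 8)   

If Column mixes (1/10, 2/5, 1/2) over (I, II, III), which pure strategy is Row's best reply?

III

Row's best reply maximizes expected payoff against the mix.
I: (1/10)·2 + (2/5)·2 + (1/2)·(-5) = -3/2
II: (1/10)·(-9) + (2/5)·(-8) + (1/2)·(-1) = -23/5
III: (1/10)·5 + (2/5)·(-4) + (1/2)·5 = 7/5
IV: (1/10)·0 + (2/5)·(-1) + (1/2)·(-8) = -22/5
Highest expected payoff is 7/5, from III.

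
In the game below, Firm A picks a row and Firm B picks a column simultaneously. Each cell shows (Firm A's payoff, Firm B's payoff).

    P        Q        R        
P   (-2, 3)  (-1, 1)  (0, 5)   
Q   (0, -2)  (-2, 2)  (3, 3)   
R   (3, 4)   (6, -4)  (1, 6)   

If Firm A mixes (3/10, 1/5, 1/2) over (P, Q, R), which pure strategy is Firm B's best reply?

R

Compute Firm B's expected payoff from each pure strategy against the given mix.
P: (3/10)·3 + (1/5)·(-2) + (1/2)·4 = 5/2
Q: (3/10)·1 + (1/5)·2 + (1/2)·(-4) = -13/10
R: (3/10)·5 + (1/5)·3 + (1/2)·6 = 51/10
Highest expected payoff is 51/10, from R.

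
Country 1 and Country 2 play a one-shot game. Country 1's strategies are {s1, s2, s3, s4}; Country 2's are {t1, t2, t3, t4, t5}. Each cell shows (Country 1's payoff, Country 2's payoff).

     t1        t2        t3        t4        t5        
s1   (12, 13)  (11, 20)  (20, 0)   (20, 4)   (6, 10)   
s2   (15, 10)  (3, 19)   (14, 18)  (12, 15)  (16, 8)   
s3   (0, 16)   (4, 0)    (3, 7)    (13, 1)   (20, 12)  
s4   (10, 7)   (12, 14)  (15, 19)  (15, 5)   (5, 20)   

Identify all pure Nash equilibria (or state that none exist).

There is no pure-strategy Nash equilibrium

Check mutual best responses: a cell is a NE iff neither player can gain by unilaterally deviating.
Country 1's best responses — vs t1: s2 (payoff 15); vs t2: s4 (payoff 12); vs t3: s1 (payoff 20); vs t4: s1 (payoff 20); vs t5: s3 (payoff 20).
Country 2's best responses — vs s1: t2 (payoff 20); vs s2: t2 (payoff 19); vs s3: t1 (payoff 16); vs s4: t5 (payoff 20).
No cell has both players best-responding. For instance, Country 1's best reply to t4 is s1, but against s1 Country 2 prefers t2 over t4.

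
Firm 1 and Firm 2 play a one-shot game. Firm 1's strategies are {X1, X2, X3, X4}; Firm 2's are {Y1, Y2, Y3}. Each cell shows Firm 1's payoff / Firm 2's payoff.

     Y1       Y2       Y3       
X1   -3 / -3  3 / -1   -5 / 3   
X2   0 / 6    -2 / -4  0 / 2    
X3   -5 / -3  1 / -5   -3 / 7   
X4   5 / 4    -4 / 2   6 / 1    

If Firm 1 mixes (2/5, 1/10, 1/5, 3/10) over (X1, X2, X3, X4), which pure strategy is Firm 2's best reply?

Compute Firm 2's expected payoff from each pure strategy against the given mix.
Y1: (2/5)·(-3) + (1/10)·6 + (1/5)·(-3) + (3/10)·4 = 0
Y2: (2/5)·(-1) + (1/10)·(-4) + (1/5)·(-5) + (3/10)·2 = -6/5
Y3: (2/5)·3 + (1/10)·2 + (1/5)·7 + (3/10)·1 = 31/10
Highest expected payoff is 31/10, from Y3.

Y3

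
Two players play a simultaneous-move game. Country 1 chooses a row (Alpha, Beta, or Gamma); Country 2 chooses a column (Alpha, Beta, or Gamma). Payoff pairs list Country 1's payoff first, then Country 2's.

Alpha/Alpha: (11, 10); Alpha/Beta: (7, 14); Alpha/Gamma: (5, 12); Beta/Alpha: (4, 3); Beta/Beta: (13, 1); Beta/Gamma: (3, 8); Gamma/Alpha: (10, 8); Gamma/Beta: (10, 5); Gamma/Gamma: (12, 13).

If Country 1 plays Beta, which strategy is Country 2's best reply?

Gamma

With Country 1 fixed at Beta, Country 2's payoffs are: Alpha → 3, Beta → 1, Gamma → 8.
The maximum is 8, achieved by Gamma.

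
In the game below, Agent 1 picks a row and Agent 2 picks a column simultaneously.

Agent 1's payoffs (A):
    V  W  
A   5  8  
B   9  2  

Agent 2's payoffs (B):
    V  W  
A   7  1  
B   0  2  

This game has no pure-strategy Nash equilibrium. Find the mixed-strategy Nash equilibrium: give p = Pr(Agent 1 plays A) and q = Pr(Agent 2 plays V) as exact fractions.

Each player's mixing probability is pinned down by making the *other* player indifferent.
Agent 2 indifferent between V and W: p·7 + (1−p)·0 = p·1 + (1−p)·2 ⟹ 0 + 7p = 2 + (-1)p ⟹ p = 1/4.
Agent 1 indifferent between A and B: q·5 + (1−q)·8 = q·9 + (1−q)·2 ⟹ 8 + (-3)q = 2 + 7q ⟹ q = 3/5.

p = 1/4, q = 3/5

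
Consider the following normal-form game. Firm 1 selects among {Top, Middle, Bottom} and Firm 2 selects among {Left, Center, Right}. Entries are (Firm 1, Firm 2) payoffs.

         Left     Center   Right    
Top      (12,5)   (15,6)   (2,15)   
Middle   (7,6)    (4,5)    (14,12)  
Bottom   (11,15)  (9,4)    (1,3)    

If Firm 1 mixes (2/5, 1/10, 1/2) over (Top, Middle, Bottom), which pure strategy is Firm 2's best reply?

Left

Compute Firm 2's expected payoff from each pure strategy against the given mix.
Left: (2/5)·5 + (1/10)·6 + (1/2)·15 = 101/10
Center: (2/5)·6 + (1/10)·5 + (1/2)·4 = 49/10
Right: (2/5)·15 + (1/10)·12 + (1/2)·3 = 87/10
Highest expected payoff is 101/10, from Left.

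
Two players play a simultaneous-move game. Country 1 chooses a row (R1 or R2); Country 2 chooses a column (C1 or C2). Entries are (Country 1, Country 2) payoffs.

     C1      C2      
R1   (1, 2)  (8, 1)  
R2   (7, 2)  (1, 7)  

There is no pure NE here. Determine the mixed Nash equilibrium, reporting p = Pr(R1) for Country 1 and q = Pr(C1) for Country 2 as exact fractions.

In a mixed NE each player is indifferent between their pure strategies, so the opponent's mix sets the indifference.
Country 2 indifferent between C1 and C2: p·2 + (1−p)·2 = p·1 + (1−p)·7 ⟹ 2 + 0p = 7 + (-6)p ⟹ p = 5/6.
Country 1 indifferent between R1 and R2: q·1 + (1−q)·8 = q·7 + (1−q)·1 ⟹ 8 + (-7)q = 1 + 6q ⟹ q = 7/13.

p = 5/6, q = 7/13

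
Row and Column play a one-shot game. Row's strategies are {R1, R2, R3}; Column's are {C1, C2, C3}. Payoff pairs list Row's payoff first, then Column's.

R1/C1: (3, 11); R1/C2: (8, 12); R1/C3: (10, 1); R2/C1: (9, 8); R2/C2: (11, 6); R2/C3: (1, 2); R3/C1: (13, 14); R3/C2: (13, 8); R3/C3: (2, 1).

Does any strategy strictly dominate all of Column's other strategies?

A strategy is strictly dominant if it gives Column a strictly higher payoff than every other strategy, against every choice by the opponent.
C1 is not dominant: against R1, C2 gives 12 > 11.
C2 is not dominant: against R2, C1 gives 8 > 6.
C3 is not dominant: against R1, C1 gives 11 > 1.
No single strategy is best against every opponent action.

None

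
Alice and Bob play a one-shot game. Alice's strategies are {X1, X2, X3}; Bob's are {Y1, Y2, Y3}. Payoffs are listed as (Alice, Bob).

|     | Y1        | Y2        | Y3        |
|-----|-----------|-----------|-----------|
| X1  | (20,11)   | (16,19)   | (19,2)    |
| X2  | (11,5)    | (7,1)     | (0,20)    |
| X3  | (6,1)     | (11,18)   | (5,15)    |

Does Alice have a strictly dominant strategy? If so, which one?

X1

Check whether one of Alice's strategies beats all alternatives regardless of what the opponent does.
X1 strictly dominates: vs Y1: 20 > each of {11, 6}; vs Y2: 16 > each of {7, 11}; vs Y3: 19 > each of {0, 5}.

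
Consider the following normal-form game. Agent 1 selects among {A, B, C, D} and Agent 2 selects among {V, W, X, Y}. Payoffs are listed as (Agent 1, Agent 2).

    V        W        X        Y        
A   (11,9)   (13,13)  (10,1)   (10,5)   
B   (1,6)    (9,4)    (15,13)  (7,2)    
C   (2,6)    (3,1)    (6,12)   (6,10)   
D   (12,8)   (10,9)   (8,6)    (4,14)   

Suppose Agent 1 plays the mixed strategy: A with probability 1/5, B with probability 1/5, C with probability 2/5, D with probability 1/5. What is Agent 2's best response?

X

Compute Agent 2's expected payoff from each pure strategy against the given mix.
V: (1/5)·9 + (1/5)·6 + (2/5)·6 + (1/5)·8 = 7
W: (1/5)·13 + (1/5)·4 + (2/5)·1 + (1/5)·9 = 28/5
X: (1/5)·1 + (1/5)·13 + (2/5)·12 + (1/5)·6 = 44/5
Y: (1/5)·5 + (1/5)·2 + (2/5)·10 + (1/5)·14 = 41/5
Highest expected payoff is 44/5, from X.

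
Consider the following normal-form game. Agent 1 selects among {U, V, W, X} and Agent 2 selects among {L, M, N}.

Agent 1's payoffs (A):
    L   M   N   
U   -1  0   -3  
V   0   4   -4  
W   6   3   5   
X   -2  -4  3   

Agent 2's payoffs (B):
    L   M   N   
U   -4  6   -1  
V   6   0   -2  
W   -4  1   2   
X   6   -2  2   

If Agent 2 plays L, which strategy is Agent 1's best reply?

With Agent 2 fixed at L, Agent 1's payoffs are: U → -1, V → 0, W → 6, X → -2.
The maximum is 6, achieved by W.

W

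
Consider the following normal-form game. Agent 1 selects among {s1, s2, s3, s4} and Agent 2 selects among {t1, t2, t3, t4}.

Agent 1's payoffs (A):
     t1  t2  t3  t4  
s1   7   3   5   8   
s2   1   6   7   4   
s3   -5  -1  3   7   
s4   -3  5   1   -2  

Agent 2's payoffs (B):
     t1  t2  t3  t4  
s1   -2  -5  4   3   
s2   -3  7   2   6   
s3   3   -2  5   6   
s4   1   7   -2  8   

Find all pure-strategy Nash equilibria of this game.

(s2, t2)

Find each player's best response to every opponent strategy; NE are the intersections.
Agent 1's best responses — vs t1: s1 (payoff 7); vs t2: s2 (payoff 6); vs t3: s2 (payoff 7); vs t4: s1 (payoff 8).
Agent 2's best responses — vs s1: t3 (payoff 4); vs s2: t2 (payoff 7); vs s3: t4 (payoff 6); vs s4: t4 (payoff 8).
The only mutual best response is (s2, t2); neither player gains by switching there.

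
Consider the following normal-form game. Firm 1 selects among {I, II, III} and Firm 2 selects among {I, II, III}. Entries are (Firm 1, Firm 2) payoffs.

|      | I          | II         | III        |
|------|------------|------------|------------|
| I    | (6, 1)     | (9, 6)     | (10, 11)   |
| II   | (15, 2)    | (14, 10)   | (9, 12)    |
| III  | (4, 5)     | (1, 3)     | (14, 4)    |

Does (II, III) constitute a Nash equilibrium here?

Holding Firm 2 at III: Firm 1 gets 9 from II but could get 14 by switching to III. Firm 1 has a profitable deviation.

No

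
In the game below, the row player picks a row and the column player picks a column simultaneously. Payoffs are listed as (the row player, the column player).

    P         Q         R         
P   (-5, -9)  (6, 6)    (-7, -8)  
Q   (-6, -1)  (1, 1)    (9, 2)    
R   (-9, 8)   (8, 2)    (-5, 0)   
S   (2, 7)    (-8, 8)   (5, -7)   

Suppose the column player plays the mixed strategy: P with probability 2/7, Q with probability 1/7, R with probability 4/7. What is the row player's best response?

Q

The row player's best reply maximizes expected payoff against the mix.
P: (2/7)·(-5) + (1/7)·6 + (4/7)·(-7) = -32/7
Q: (2/7)·(-6) + (1/7)·1 + (4/7)·9 = 25/7
R: (2/7)·(-9) + (1/7)·8 + (4/7)·(-5) = -30/7
S: (2/7)·2 + (1/7)·(-8) + (4/7)·5 = 16/7
Highest expected payoff is 25/7, from Q.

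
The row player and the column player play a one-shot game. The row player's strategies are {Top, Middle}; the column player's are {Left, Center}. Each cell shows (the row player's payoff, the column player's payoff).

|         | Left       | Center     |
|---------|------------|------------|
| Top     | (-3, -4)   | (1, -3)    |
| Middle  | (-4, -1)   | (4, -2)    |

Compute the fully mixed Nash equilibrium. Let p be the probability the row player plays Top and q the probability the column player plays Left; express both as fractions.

In a mixed NE each player is indifferent between their pure strategies, so the opponent's mix sets the indifference.
The column player indifferent between Left and Center: p·(-4) + (1−p)·(-1) = p·(-3) + (1−p)·(-2) ⟹ (-1) + (-3)p = (-2) + (-1)p ⟹ p = 1/2.
The row player indifferent between Top and Middle: q·(-3) + (1−q)·1 = q·(-4) + (1−q)·4 ⟹ 1 + (-4)q = 4 + (-8)q ⟹ q = 3/4.

p = 1/2, q = 3/4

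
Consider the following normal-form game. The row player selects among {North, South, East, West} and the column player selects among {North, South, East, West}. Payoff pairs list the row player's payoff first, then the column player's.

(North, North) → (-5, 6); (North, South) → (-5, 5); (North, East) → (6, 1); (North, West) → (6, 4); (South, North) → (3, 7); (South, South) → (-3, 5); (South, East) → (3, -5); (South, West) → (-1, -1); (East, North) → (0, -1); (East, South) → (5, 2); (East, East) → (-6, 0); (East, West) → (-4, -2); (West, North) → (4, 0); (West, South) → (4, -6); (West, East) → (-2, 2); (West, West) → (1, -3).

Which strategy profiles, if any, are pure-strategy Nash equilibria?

(East, South)

Find each player's best response to every opponent strategy; NE are the intersections.
The row player's best responses — vs North: West (payoff 4); vs South: East (payoff 5); vs East: North (payoff 6); vs West: North (payoff 6).
The column player's best responses — vs North: North (payoff 6); vs South: North (payoff 7); vs East: South (payoff 2); vs West: East (payoff 2).
The only mutual best response is (East, South); neither player gains by switching there.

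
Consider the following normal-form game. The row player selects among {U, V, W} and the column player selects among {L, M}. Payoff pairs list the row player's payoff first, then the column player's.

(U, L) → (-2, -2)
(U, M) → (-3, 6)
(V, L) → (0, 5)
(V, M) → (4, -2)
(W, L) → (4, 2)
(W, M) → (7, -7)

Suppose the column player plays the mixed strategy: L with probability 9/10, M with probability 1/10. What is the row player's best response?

W

Compute the row player's expected payoff from each pure strategy against the given mix.
U: (9/10)·(-2) + (1/10)·(-3) = -21/10
V: (9/10)·0 + (1/10)·4 = 2/5
W: (9/10)·4 + (1/10)·7 = 43/10
Highest expected payoff is 43/10, from W.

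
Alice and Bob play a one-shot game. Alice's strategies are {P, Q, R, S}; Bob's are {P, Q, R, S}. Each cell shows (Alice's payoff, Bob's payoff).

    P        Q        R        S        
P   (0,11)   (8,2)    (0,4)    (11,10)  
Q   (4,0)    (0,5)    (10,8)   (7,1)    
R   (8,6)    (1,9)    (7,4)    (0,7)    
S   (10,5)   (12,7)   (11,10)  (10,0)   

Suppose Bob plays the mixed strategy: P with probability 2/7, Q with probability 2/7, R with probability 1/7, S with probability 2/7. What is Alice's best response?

Alice's best reply maximizes expected payoff against the mix.
P: (2/7)·0 + (2/7)·8 + (1/7)·0 + (2/7)·11 = 38/7
Q: (2/7)·4 + (2/7)·0 + (1/7)·10 + (2/7)·7 = 32/7
R: (2/7)·8 + (2/7)·1 + (1/7)·7 + (2/7)·0 = 25/7
S: (2/7)·10 + (2/7)·12 + (1/7)·11 + (2/7)·10 = 75/7
Highest expected payoff is 75/7, from S.

S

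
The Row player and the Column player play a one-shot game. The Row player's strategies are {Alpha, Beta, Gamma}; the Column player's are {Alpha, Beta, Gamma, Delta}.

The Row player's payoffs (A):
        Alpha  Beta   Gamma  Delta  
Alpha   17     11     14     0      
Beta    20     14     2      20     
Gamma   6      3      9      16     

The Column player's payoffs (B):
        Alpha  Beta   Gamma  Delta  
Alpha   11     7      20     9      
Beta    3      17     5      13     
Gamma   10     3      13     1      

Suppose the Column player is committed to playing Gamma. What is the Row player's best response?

Alpha

With the Column player fixed at Gamma, the Row player's payoffs are: Alpha → 14, Beta → 2, Gamma → 9.
The maximum is 14, achieved by Alpha.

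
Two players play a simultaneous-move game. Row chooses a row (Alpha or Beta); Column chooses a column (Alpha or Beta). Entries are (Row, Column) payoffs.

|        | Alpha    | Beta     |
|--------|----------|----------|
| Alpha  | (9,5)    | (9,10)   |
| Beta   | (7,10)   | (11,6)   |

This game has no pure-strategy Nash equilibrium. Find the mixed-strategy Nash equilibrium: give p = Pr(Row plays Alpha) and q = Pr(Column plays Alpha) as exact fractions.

p = 4/9, q = 1/2

Each player's mixing probability is pinned down by making the *other* player indifferent.
Column indifferent between Alpha and Beta: p·5 + (1−p)·10 = p·10 + (1−p)·6 ⟹ 10 + (-5)p = 6 + 4p ⟹ p = 4/9.
Row indifferent between Alpha and Beta: q·9 + (1−q)·9 = q·7 + (1−q)·11 ⟹ 9 + 0q = 11 + (-4)q ⟹ q = 1/2.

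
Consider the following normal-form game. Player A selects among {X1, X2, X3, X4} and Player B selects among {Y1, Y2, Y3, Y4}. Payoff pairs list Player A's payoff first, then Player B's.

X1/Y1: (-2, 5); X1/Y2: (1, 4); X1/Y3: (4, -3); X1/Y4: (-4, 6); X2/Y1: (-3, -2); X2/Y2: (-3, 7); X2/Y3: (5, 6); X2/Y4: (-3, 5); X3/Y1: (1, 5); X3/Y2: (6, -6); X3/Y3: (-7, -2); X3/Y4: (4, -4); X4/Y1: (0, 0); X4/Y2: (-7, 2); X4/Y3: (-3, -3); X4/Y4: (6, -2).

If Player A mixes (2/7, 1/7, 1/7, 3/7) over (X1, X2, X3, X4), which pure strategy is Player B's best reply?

Player B's best reply maximizes expected payoff against the mix.
Y1: (2/7)·5 + (1/7)·(-2) + (1/7)·5 + (3/7)·0 = 13/7
Y2: (2/7)·4 + (1/7)·7 + (1/7)·(-6) + (3/7)·2 = 15/7
Y3: (2/7)·(-3) + (1/7)·6 + (1/7)·(-2) + (3/7)·(-3) = -11/7
Y4: (2/7)·6 + (1/7)·5 + (1/7)·(-4) + (3/7)·(-2) = 1
Highest expected payoff is 15/7, from Y2.

Y2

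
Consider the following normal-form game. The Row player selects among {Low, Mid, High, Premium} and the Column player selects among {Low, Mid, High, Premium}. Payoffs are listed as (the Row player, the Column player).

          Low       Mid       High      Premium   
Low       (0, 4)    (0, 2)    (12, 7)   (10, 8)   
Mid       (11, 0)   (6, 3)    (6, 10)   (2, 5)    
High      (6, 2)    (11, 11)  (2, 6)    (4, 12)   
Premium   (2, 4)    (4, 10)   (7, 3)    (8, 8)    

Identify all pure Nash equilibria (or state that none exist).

A profile is a Nash equilibrium when each player is best-responding to the other.
The Row player's best responses — vs Low: Mid (payoff 11); vs Mid: High (payoff 11); vs High: Low (payoff 12); vs Premium: Low (payoff 10).
The Column player's best responses — vs Low: Premium (payoff 8); vs Mid: High (payoff 10); vs High: Premium (payoff 12); vs Premium: Mid (payoff 10).
The only mutual best response is (Low, Premium); neither player gains by switching there.

(Low, Premium)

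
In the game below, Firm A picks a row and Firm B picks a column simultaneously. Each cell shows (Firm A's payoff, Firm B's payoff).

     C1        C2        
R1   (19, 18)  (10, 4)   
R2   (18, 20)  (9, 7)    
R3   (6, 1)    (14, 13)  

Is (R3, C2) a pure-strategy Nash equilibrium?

Yes

Holding Firm B at C2: Firm A gets 14 from R3, versus 10 from R1, 9 from R2. No profitable deviation for Firm A.
Holding Firm A at R3: Firm B gets 13 from C2, versus 1 from C1. No profitable deviation for Firm B either.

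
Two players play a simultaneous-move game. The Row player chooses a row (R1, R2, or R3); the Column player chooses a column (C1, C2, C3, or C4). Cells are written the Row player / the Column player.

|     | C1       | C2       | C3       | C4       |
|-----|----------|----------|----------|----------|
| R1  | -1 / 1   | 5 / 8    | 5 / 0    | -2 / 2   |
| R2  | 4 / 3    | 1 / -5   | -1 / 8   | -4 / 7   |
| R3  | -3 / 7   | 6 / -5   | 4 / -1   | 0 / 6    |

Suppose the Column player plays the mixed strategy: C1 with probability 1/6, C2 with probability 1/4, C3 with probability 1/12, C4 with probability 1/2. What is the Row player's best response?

R3

The Row player's best reply maximizes expected payoff against the mix.
R1: (1/6)·(-1) + (1/4)·5 + (1/12)·5 + (1/2)·(-2) = 1/2
R2: (1/6)·4 + (1/4)·1 + (1/12)·(-1) + (1/2)·(-4) = -7/6
R3: (1/6)·(-3) + (1/4)·6 + (1/12)·4 + (1/2)·0 = 4/3
Highest expected payoff is 4/3, from R3.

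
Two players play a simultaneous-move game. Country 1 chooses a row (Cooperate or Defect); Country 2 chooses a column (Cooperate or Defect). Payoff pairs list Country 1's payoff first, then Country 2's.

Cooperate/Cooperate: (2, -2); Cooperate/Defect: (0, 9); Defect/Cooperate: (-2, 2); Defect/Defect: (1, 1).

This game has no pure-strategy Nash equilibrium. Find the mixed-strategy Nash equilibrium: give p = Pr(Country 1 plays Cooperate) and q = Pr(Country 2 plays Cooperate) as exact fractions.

p = 1/12, q = 1/5

In a mixed NE each player is indifferent between their pure strategies, so the opponent's mix sets the indifference.
Country 2 indifferent between Cooperate and Defect: p·(-2) + (1−p)·2 = p·9 + (1−p)·1 ⟹ 2 + (-4)p = 1 + 8p ⟹ p = 1/12.
Country 1 indifferent between Cooperate and Defect: q·2 + (1−q)·0 = q·(-2) + (1−q)·1 ⟹ 0 + 2q = 1 + (-3)q ⟹ q = 1/5.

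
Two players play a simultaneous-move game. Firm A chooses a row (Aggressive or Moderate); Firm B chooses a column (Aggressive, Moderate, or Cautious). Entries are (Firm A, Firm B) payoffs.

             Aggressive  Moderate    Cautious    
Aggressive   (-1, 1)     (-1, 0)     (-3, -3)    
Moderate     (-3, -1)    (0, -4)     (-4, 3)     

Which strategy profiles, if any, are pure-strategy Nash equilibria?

Find each player's best response to every opponent strategy; NE are the intersections.
Firm A's best responses — vs Aggressive: Aggressive (payoff -1); vs Moderate: Moderate (payoff 0); vs Cautious: Aggressive (payoff -3).
Firm B's best responses — vs Aggressive: Aggressive (payoff 1); vs Moderate: Cautious (payoff 3).
The only mutual best response is (Aggressive, Aggressive); neither player gains by switching there.

(Aggressive, Aggressive)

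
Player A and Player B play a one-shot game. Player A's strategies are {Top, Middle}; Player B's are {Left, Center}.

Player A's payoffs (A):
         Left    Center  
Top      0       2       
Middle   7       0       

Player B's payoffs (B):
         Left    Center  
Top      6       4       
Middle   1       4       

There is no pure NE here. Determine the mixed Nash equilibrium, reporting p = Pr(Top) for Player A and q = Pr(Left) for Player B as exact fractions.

p = 3/5, q = 2/9

Each player's mixing probability is pinned down by making the *other* player indifferent.
Player B indifferent between Left and Center: p·6 + (1−p)·1 = p·4 + (1−p)·4 ⟹ 1 + 5p = 4 + 0p ⟹ p = 3/5.
Player A indifferent between Top and Middle: q·0 + (1−q)·2 = q·7 + (1−q)·0 ⟹ 2 + (-2)q = 0 + 7q ⟹ q = 2/9.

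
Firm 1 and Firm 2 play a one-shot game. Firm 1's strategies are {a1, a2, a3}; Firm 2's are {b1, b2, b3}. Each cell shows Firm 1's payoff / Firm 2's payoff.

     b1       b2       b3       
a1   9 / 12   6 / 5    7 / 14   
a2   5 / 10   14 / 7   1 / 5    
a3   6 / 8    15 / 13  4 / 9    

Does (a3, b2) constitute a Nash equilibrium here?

Holding Firm 2 at b2: Firm 1 gets 15 from a3, versus 6 from a1, 14 from a2. No profitable deviation for Firm 1.
Holding Firm 1 at a3: Firm 2 gets 13 from b2, versus 8 from b1, 9 from b3. No profitable deviation for Firm 2 either.

Yes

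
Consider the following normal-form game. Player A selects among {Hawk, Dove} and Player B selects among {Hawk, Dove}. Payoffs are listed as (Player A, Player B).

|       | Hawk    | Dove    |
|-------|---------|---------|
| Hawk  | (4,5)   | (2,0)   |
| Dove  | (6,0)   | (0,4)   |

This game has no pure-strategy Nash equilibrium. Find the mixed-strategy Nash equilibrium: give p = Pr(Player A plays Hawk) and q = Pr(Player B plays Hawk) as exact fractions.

In a mixed NE each player is indifferent between their pure strategies, so the opponent's mix sets the indifference.
Player B indifferent between Hawk and Dove: p·5 + (1−p)·0 = p·0 + (1−p)·4 ⟹ 0 + 5p = 4 + (-4)p ⟹ p = 4/9.
Player A indifferent between Hawk and Dove: q·4 + (1−q)·2 = q·6 + (1−q)·0 ⟹ 2 + 2q = 0 + 6q ⟹ q = 1/2.

p = 4/9, q = 1/2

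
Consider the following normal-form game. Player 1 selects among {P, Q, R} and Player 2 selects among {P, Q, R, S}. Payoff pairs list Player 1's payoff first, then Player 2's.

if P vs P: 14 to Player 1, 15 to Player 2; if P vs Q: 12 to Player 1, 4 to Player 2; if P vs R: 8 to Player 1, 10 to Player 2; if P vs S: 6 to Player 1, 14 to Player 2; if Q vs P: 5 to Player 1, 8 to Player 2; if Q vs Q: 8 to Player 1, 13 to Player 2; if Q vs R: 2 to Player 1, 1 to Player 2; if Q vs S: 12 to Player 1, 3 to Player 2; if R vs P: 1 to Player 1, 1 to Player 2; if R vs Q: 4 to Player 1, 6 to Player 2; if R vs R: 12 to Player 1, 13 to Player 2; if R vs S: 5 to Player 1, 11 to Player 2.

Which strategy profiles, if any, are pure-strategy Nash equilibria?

Check mutual best responses: a cell is a NE iff neither player can gain by unilaterally deviating.
Player 1's best responses — vs P: P (payoff 14); vs Q: P (payoff 12); vs R: R (payoff 12); vs S: Q (payoff 12).
Player 2's best responses — vs P: P (payoff 15); vs Q: Q (payoff 13); vs R: R (payoff 13).
Mutual best responses occur at (P, P) and (R, R); at each, neither player gains by switching.

(P, P) and (R, R)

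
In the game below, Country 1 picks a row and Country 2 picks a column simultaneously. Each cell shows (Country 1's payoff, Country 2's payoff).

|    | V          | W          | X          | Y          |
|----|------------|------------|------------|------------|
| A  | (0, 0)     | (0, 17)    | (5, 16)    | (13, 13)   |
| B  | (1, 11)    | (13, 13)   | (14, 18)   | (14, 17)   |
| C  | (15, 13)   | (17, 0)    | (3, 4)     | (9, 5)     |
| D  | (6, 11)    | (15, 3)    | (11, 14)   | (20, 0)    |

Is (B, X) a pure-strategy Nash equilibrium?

Yes

Holding Country 2 at X: Country 1 gets 14 from B, versus 5 from A, 3 from C, 11 from D. No profitable deviation for Country 1.
Holding Country 1 at B: Country 2 gets 18 from X, versus 11 from V, 13 from W, 17 from Y. No profitable deviation for Country 2 either.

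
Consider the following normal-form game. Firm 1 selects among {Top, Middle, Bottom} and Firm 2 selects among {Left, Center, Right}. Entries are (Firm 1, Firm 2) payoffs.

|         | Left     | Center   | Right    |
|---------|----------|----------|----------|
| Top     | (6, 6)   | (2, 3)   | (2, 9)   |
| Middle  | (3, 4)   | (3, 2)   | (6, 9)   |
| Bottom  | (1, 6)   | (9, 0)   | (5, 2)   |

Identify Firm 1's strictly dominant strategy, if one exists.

None

Check whether one of Firm 1's strategies beats all alternatives regardless of what the opponent does.
Top is not dominant: against Center, Middle gives 3 > 2.
Middle is not dominant: against Left, Top gives 6 > 3.
Bottom is not dominant: against Left, Top gives 6 > 1.
No single strategy is best against every opponent action.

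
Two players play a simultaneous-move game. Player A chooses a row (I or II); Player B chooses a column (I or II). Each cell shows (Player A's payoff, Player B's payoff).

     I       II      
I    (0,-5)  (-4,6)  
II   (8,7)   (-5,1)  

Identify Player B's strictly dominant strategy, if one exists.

None

Check whether one of Player B's strategies beats all alternatives regardless of what the opponent does.
I is not dominant: against I, II gives 6 > -5.
II is not dominant: against II, I gives 7 > 1.
No single strategy is best against every opponent action.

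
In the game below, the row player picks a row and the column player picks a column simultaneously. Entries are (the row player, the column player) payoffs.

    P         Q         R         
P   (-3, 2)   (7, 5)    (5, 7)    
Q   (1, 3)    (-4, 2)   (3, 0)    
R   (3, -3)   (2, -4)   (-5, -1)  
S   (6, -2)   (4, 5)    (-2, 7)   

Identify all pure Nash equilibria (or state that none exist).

(P, R)

Check mutual best responses: a cell is a NE iff neither player can gain by unilaterally deviating.
The row player's best responses — vs P: S (payoff 6); vs Q: P (payoff 7); vs R: P (payoff 5).
The column player's best responses — vs P: R (payoff 7); vs Q: P (payoff 3); vs R: R (payoff -1); vs S: R (payoff 7).
The only mutual best response is (P, R); neither player gains by switching there.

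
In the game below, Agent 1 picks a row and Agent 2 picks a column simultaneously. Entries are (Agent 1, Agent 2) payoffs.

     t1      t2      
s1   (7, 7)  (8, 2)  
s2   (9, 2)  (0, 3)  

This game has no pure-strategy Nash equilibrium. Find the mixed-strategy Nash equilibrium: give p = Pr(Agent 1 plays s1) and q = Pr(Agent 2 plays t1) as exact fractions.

Each player's mixing probability is pinned down by making the *other* player indifferent.
Agent 2 indifferent between t1 and t2: p·7 + (1−p)·2 = p·2 + (1−p)·3 ⟹ 2 + 5p = 3 + (-1)p ⟹ p = 1/6.
Agent 1 indifferent between s1 and s2: q·7 + (1−q)·8 = q·9 + (1−q)·0 ⟹ 8 + (-1)q = 0 + 9q ⟹ q = 4/5.

p = 1/6, q = 4/5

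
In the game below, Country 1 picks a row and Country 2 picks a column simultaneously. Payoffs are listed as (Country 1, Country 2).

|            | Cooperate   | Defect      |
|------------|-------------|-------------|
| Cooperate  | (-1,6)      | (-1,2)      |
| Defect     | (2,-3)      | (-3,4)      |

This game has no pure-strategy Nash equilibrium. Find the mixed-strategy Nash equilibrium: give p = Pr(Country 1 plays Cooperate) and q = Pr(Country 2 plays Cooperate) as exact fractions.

p = 7/11, q = 2/5

In a mixed NE each player is indifferent between their pure strategies, so the opponent's mix sets the indifference.
Country 2 indifferent between Cooperate and Defect: p·6 + (1−p)·(-3) = p·2 + (1−p)·4 ⟹ (-3) + 9p = 4 + (-2)p ⟹ p = 7/11.
Country 1 indifferent between Cooperate and Defect: q·(-1) + (1−q)·(-1) = q·2 + (1−q)·(-3) ⟹ (-1) + 0q = (-3) + 5q ⟹ q = 2/5.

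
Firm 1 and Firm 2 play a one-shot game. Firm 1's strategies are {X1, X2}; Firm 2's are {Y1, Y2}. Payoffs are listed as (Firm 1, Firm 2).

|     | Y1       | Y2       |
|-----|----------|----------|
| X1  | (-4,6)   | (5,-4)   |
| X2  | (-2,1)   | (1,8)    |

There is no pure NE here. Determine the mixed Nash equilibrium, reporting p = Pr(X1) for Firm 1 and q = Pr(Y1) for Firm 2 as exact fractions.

In a mixed NE each player is indifferent between their pure strategies, so the opponent's mix sets the indifference.
Firm 2 indifferent between Y1 and Y2: p·6 + (1−p)·1 = p·(-4) + (1−p)·8 ⟹ 1 + 5p = 8 + (-12)p ⟹ p = 7/17.
Firm 1 indifferent between X1 and X2: q·(-4) + (1−q)·5 = q·(-2) + (1−q)·1 ⟹ 5 + (-9)q = 1 + (-3)q ⟹ q = 2/3.

p = 7/17, q = 2/3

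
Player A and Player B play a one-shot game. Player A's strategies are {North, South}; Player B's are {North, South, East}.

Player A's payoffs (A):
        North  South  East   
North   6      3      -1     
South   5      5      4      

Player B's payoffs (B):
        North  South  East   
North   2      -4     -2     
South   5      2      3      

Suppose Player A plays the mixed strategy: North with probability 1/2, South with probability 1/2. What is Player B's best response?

North

Compute Player B's expected payoff from each pure strategy against the given mix.
North: (1/2)·2 + (1/2)·5 = 7/2
South: (1/2)·(-4) + (1/2)·2 = -1
East: (1/2)·(-2) + (1/2)·3 = 1/2
Highest expected payoff is 7/2, from North.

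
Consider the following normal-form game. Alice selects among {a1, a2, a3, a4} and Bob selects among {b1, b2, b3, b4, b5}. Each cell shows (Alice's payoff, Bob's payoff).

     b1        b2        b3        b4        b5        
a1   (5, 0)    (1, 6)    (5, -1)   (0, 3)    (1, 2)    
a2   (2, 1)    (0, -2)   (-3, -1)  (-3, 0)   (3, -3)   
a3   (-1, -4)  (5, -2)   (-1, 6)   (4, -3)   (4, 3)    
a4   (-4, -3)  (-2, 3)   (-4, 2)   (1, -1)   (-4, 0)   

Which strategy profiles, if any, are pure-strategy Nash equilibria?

Find each player's best response to every opponent strategy; NE are the intersections.
Alice's best responses — vs b1: a1 (payoff 5); vs b2: a3 (payoff 5); vs b3: a1 (payoff 5); vs b4: a3 (payoff 4); vs b5: a3 (payoff 4).
Bob's best responses — vs a1: b2 (payoff 6); vs a2: b1 (payoff 1); vs a3: b3 (payoff 6); vs a4: b2 (payoff 3).
No cell has both players best-responding. For instance, Alice's best reply to b2 is a3, but against a3 Bob prefers b3 over b2.

There is no pure-strategy Nash equilibrium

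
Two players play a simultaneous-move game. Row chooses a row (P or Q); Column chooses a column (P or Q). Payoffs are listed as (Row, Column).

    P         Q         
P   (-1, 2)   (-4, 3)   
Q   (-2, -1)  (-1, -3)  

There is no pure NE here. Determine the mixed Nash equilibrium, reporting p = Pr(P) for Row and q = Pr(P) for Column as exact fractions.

p = 2/3, q = 3/4

Each player's mixing probability is pinned down by making the *other* player indifferent.
Column indifferent between P and Q: p·2 + (1−p)·(-1) = p·3 + (1−p)·(-3) ⟹ (-1) + 3p = (-3) + 6p ⟹ p = 2/3.
Row indifferent between P and Q: q·(-1) + (1−q)·(-4) = q·(-2) + (1−q)·(-1) ⟹ (-4) + 3q = (-1) + (-1)q ⟹ q = 3/4.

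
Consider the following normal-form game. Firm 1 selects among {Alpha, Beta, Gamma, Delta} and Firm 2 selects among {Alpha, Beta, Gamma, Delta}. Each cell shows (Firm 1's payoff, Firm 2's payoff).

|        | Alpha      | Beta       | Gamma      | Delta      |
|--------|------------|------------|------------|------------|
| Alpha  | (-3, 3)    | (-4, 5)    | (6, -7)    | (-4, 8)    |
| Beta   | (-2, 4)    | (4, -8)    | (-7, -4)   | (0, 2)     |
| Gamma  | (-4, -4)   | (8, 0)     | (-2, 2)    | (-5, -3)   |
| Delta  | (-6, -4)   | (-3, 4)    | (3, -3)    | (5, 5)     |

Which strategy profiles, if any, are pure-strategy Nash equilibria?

(Beta, Alpha) and (Delta, Delta)

Find each player's best response to every opponent strategy; NE are the intersections.
Firm 1's best responses — vs Alpha: Beta (payoff -2); vs Beta: Gamma (payoff 8); vs Gamma: Alpha (payoff 6); vs Delta: Delta (payoff 5).
Firm 2's best responses — vs Alpha: Delta (payoff 8); vs Beta: Alpha (payoff 4); vs Gamma: Gamma (payoff 2); vs Delta: Delta (payoff 5).
Mutual best responses occur at (Beta, Alpha) and (Delta, Delta); at each, neither player gains by switching.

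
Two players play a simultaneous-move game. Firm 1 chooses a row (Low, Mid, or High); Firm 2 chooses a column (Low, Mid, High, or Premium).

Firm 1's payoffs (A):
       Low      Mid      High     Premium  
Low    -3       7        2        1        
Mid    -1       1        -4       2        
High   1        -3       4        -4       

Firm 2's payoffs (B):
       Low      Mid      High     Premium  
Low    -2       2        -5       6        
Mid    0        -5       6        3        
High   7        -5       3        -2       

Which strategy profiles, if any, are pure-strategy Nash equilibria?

Check mutual best responses: a cell is a NE iff neither player can gain by unilaterally deviating.
Firm 1's best responses — vs Low: High (payoff 1); vs Mid: Low (payoff 7); vs High: High (payoff 4); vs Premium: Mid (payoff 2).
Firm 2's best responses — vs Low: Premium (payoff 6); vs Mid: High (payoff 6); vs High: Low (payoff 7).
The only mutual best response is (High, Low); neither player gains by switching there.

(High, Low)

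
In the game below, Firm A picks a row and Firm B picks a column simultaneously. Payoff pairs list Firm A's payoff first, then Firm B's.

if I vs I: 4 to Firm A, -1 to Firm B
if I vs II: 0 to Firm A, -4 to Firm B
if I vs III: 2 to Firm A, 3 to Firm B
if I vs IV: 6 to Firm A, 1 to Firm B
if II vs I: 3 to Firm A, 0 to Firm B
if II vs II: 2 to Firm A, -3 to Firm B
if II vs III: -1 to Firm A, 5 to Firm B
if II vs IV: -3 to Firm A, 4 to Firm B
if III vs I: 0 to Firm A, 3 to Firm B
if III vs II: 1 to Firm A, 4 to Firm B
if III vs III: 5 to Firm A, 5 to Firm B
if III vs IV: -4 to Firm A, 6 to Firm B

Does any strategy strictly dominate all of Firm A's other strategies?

Check whether one of Firm A's strategies beats all alternatives regardless of what the opponent does.
I is not dominant: against II, II gives 2 > 0.
II is not dominant: against I, I gives 4 > 3.
III is not dominant: against I, I gives 4 > 0.
No single strategy is best against every opponent action.

None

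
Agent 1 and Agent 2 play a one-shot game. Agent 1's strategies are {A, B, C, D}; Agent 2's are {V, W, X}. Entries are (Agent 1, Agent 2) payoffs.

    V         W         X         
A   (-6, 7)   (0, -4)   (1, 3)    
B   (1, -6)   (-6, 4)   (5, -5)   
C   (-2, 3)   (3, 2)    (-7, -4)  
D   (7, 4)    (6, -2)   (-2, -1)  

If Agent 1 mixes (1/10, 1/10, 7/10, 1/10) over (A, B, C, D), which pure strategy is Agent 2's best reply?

Agent 2's best reply maximizes expected payoff against the mix.
V: (1/10)·7 + (1/10)·(-6) + (7/10)·3 + (1/10)·4 = 13/5
W: (1/10)·(-4) + (1/10)·4 + (7/10)·2 + (1/10)·(-2) = 6/5
X: (1/10)·3 + (1/10)·(-5) + (7/10)·(-4) + (1/10)·(-1) = -31/10
Highest expected payoff is 13/5, from V.

V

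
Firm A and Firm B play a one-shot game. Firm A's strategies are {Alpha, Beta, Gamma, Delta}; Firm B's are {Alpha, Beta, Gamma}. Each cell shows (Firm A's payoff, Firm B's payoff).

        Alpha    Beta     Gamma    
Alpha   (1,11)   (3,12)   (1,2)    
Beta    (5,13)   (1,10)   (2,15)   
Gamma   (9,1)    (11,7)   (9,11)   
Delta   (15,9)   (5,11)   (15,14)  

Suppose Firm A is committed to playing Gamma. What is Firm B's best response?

With Firm A fixed at Gamma, Firm B's payoffs are: Alpha → 1, Beta → 7, Gamma → 11.
The maximum is 11, achieved by Gamma.

Gamma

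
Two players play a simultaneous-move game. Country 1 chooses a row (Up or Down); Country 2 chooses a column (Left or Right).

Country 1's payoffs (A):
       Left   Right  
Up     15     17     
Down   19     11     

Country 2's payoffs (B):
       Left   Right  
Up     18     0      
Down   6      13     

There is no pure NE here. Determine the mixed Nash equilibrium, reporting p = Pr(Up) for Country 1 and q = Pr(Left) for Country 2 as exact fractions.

In a mixed NE each player is indifferent between their pure strategies, so the opponent's mix sets the indifference.
Country 2 indifferent between Left and Right: p·18 + (1−p)·6 = p·0 + (1−p)·13 ⟹ 6 + 12p = 13 + (-13)p ⟹ p = 7/25.
Country 1 indifferent between Up and Down: q·15 + (1−q)·17 = q·19 + (1−q)·11 ⟹ 17 + (-2)q = 11 + 8q ⟹ q = 3/5.

p = 7/25, q = 3/5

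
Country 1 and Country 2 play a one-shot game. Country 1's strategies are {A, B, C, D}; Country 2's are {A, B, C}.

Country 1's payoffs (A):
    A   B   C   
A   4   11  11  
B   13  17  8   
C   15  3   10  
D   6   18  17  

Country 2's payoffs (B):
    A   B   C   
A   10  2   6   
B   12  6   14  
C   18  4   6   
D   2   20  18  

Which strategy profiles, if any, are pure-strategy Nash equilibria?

(C, A) and (D, B)

Check mutual best responses: a cell is a NE iff neither player can gain by unilaterally deviating.
Country 1's best responses — vs A: C (payoff 15); vs B: D (payoff 18); vs C: D (payoff 17).
Country 2's best responses — vs A: A (payoff 10); vs B: C (payoff 14); vs C: A (payoff 18); vs D: B (payoff 20).
Mutual best responses occur at (C, A) and (D, B); at each, neither player gains by switching.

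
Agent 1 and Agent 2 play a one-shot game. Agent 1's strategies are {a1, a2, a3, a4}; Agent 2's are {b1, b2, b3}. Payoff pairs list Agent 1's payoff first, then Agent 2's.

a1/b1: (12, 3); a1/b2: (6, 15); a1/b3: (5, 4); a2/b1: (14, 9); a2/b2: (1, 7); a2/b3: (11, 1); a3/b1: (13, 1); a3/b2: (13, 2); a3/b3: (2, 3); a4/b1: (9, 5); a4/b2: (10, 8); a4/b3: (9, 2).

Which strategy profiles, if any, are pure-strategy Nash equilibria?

(a2, b1)

Check mutual best responses: a cell is a NE iff neither player can gain by unilaterally deviating.
Agent 1's best responses — vs b1: a2 (payoff 14); vs b2: a3 (payoff 13); vs b3: a2 (payoff 11).
Agent 2's best responses — vs a1: b2 (payoff 15); vs a2: b1 (payoff 9); vs a3: b3 (payoff 3); vs a4: b2 (payoff 8).
The only mutual best response is (a2, b1); neither player gains by switching there.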